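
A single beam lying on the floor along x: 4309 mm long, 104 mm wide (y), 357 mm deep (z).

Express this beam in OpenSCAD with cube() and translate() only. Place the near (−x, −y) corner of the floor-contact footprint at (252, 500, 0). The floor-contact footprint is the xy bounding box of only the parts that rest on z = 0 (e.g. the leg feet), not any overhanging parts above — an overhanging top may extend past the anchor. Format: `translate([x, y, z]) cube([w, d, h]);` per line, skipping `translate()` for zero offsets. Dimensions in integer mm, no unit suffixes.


translate([252, 500, 0]) cube([4309, 104, 357]);


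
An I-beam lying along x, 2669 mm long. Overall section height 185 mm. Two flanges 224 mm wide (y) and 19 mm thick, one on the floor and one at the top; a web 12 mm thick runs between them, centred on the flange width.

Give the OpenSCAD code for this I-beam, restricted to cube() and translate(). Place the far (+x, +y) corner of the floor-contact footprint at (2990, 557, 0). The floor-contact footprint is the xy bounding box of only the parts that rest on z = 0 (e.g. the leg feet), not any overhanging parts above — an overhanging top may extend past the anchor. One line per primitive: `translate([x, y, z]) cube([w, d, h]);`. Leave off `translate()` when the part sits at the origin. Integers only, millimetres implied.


translate([321, 333, 0]) cube([2669, 224, 19]);
translate([321, 439, 19]) cube([2669, 12, 147]);
translate([321, 333, 166]) cube([2669, 224, 19]);


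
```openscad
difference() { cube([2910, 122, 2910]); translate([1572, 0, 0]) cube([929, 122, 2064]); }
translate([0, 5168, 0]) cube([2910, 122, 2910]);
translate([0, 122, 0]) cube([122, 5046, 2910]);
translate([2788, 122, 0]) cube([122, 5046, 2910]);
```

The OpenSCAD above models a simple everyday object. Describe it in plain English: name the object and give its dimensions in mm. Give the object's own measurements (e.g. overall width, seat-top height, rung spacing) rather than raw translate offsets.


A single room: four walls, each 2910 mm tall and 122 mm thick, enclosing an outside footprint 2910×5290 mm (x × y), no floor or roof. The front and back walls (−y and +y sides) run the full x-width; the side walls fit between their inner faces. A door opening 929 mm wide and 2064 mm tall is cut through the front wall from the floor up, its −x edge 1572 mm from the wall's −x end.


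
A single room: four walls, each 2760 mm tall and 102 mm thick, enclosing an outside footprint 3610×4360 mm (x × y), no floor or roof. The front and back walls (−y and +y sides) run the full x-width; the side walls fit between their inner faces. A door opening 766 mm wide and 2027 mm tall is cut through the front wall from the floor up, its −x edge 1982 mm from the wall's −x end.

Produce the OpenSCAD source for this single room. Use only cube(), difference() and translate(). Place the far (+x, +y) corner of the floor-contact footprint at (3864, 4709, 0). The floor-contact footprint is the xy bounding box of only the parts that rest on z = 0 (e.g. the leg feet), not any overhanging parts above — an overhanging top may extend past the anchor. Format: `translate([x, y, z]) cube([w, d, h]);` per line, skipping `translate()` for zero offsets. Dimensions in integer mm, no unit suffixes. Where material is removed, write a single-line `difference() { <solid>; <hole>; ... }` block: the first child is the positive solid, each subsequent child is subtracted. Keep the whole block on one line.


difference() { translate([254, 349, 0]) cube([3610, 102, 2760]); translate([2236, 349, 0]) cube([766, 102, 2027]); }
translate([254, 4607, 0]) cube([3610, 102, 2760]);
translate([254, 451, 0]) cube([102, 4156, 2760]);
translate([3762, 451, 0]) cube([102, 4156, 2760]);


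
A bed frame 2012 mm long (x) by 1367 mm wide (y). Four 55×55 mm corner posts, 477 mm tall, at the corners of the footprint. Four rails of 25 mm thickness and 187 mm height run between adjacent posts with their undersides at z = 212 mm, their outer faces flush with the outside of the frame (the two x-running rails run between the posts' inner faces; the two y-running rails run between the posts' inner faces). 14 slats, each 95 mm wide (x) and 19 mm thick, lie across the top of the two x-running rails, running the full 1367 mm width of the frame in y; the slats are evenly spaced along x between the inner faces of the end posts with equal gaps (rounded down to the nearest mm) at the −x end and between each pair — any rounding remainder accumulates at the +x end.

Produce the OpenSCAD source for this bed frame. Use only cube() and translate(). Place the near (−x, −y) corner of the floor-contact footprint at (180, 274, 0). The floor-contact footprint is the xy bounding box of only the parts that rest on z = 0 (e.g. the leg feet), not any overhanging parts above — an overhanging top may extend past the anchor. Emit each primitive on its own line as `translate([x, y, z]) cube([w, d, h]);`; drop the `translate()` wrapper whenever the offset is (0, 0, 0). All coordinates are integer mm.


translate([180, 274, 0]) cube([55, 55, 477]);
translate([180, 1586, 0]) cube([55, 55, 477]);
translate([2137, 274, 0]) cube([55, 55, 477]);
translate([2137, 1586, 0]) cube([55, 55, 477]);
translate([235, 274, 212]) cube([1902, 25, 187]);
translate([235, 1616, 212]) cube([1902, 25, 187]);
translate([180, 329, 212]) cube([25, 1257, 187]);
translate([2167, 329, 212]) cube([25, 1257, 187]);
translate([273, 274, 399]) cube([95, 1367, 19]);
translate([406, 274, 399]) cube([95, 1367, 19]);
translate([539, 274, 399]) cube([95, 1367, 19]);
translate([672, 274, 399]) cube([95, 1367, 19]);
translate([805, 274, 399]) cube([95, 1367, 19]);
translate([938, 274, 399]) cube([95, 1367, 19]);
translate([1071, 274, 399]) cube([95, 1367, 19]);
translate([1204, 274, 399]) cube([95, 1367, 19]);
translate([1337, 274, 399]) cube([95, 1367, 19]);
translate([1470, 274, 399]) cube([95, 1367, 19]);
translate([1603, 274, 399]) cube([95, 1367, 19]);
translate([1736, 274, 399]) cube([95, 1367, 19]);
translate([1869, 274, 399]) cube([95, 1367, 19]);
translate([2002, 274, 399]) cube([95, 1367, 19]);


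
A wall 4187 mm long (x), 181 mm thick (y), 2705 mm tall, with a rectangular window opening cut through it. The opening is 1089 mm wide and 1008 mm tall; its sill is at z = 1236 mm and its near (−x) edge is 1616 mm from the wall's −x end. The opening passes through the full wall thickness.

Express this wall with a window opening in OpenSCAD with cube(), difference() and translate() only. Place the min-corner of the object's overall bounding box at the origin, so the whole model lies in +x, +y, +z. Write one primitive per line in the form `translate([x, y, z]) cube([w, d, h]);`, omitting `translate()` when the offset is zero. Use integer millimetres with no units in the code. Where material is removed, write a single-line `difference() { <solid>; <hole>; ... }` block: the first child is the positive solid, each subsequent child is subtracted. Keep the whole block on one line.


difference() { cube([4187, 181, 2705]); translate([1616, 0, 1236]) cube([1089, 181, 1008]); }


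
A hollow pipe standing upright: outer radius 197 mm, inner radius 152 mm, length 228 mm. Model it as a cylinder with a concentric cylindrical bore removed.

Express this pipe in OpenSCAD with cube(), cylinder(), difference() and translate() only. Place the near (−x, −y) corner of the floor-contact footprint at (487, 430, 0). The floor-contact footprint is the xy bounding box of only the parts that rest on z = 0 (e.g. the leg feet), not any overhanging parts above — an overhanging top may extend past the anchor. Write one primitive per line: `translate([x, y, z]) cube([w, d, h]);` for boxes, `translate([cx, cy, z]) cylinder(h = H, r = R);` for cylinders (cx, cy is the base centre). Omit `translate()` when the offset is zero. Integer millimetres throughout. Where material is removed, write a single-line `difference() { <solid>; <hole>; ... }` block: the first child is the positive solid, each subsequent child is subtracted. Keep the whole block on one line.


difference() { translate([684, 627, 0]) cylinder(h = 228, r = 197); translate([684, 627, 0]) cylinder(h = 228, r = 152); }


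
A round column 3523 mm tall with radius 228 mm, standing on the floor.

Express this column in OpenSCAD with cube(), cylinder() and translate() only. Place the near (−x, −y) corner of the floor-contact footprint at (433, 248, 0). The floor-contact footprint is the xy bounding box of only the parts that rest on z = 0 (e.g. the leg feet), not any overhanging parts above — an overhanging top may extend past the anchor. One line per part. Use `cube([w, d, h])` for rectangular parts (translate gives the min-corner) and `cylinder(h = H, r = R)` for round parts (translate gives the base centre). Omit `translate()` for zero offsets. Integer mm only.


translate([661, 476, 0]) cylinder(h = 3523, r = 228);


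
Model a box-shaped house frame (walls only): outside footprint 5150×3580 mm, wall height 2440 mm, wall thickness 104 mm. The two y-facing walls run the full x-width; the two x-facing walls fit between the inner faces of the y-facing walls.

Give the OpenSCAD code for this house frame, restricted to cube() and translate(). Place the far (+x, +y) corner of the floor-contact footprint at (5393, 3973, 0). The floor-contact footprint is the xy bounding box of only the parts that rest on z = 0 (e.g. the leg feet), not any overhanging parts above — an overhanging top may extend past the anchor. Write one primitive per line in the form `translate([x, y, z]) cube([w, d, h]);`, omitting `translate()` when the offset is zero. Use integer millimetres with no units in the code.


translate([243, 393, 0]) cube([5150, 104, 2440]);
translate([243, 3869, 0]) cube([5150, 104, 2440]);
translate([243, 497, 0]) cube([104, 3372, 2440]);
translate([5289, 497, 0]) cube([104, 3372, 2440]);


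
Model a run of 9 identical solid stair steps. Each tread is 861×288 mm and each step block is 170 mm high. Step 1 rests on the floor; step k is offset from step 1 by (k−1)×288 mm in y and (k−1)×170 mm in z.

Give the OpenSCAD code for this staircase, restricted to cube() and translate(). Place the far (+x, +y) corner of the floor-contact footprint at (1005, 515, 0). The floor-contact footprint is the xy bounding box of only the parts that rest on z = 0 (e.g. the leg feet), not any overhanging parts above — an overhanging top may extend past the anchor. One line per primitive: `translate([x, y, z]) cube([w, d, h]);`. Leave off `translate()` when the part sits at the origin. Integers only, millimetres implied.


translate([144, 227, 0]) cube([861, 288, 170]);
translate([144, 515, 170]) cube([861, 288, 170]);
translate([144, 803, 340]) cube([861, 288, 170]);
translate([144, 1091, 510]) cube([861, 288, 170]);
translate([144, 1379, 680]) cube([861, 288, 170]);
translate([144, 1667, 850]) cube([861, 288, 170]);
translate([144, 1955, 1020]) cube([861, 288, 170]);
translate([144, 2243, 1190]) cube([861, 288, 170]);
translate([144, 2531, 1360]) cube([861, 288, 170]);


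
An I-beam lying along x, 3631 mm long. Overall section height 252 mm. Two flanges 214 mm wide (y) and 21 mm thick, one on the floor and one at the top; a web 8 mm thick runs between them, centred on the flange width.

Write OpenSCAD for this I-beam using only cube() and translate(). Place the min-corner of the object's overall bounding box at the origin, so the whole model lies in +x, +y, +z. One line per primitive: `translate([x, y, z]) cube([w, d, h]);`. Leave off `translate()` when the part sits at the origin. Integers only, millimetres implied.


cube([3631, 214, 21]);
translate([0, 103, 21]) cube([3631, 8, 210]);
translate([0, 0, 231]) cube([3631, 214, 21]);


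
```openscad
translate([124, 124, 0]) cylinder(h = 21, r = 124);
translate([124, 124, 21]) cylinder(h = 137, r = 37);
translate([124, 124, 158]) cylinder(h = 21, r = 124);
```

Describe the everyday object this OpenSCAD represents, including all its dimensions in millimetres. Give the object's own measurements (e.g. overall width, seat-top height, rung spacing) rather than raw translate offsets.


A spool: two coaxial disc flanges of radius 124 mm and thickness 21 mm, joined by a core cylinder of radius 37 mm and height 137 mm. The lower flange rests on z = 0 and the three cylinders share a vertical axis.


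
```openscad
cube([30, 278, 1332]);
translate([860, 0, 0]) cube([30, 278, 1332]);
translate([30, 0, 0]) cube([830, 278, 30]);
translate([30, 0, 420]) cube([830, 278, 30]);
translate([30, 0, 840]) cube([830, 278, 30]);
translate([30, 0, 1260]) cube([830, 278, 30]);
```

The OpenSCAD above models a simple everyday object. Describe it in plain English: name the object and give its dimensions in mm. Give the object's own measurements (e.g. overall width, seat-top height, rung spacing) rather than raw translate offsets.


An open bookshelf. Two side panels, each 30 mm thick, 278 mm deep and 1332 mm tall, stand 890 mm apart (outside-to-outside). Between them sit 4 shelves, each 30 mm thick and 278 mm deep, spanning the full gap between the sides. The bottom shelf rests on the floor (its underside at z = 0) and the clear gap between one shelf's top and the next shelf's underside is 390 mm.


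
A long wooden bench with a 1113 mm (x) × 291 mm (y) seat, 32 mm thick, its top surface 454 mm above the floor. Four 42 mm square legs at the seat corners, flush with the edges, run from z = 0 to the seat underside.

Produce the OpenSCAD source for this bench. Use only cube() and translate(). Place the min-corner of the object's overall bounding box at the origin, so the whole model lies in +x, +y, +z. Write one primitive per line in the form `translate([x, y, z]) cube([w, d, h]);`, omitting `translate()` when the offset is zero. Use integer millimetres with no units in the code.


translate([0, 0, 422]) cube([1113, 291, 32]);
cube([42, 42, 422]);
translate([0, 249, 0]) cube([42, 42, 422]);
translate([1071, 0, 0]) cube([42, 42, 422]);
translate([1071, 249, 0]) cube([42, 42, 422]);


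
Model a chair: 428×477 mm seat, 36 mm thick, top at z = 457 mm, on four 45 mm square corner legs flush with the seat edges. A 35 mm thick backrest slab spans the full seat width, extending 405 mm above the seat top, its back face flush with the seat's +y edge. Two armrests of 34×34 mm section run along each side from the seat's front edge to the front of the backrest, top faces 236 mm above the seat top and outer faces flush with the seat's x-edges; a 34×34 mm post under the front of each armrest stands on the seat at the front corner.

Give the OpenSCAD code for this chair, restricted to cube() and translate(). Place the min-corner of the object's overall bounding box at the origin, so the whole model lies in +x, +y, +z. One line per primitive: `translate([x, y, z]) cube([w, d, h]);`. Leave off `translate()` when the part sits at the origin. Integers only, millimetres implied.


translate([0, 0, 421]) cube([428, 477, 36]);
cube([45, 45, 421]);
translate([383, 0, 0]) cube([45, 45, 421]);
translate([0, 432, 0]) cube([45, 45, 421]);
translate([383, 432, 0]) cube([45, 45, 421]);
translate([0, 442, 457]) cube([428, 35, 405]);
translate([0, 0, 659]) cube([34, 442, 34]);
translate([394, 0, 659]) cube([34, 442, 34]);
translate([0, 0, 457]) cube([34, 34, 202]);
translate([394, 0, 457]) cube([34, 34, 202]);


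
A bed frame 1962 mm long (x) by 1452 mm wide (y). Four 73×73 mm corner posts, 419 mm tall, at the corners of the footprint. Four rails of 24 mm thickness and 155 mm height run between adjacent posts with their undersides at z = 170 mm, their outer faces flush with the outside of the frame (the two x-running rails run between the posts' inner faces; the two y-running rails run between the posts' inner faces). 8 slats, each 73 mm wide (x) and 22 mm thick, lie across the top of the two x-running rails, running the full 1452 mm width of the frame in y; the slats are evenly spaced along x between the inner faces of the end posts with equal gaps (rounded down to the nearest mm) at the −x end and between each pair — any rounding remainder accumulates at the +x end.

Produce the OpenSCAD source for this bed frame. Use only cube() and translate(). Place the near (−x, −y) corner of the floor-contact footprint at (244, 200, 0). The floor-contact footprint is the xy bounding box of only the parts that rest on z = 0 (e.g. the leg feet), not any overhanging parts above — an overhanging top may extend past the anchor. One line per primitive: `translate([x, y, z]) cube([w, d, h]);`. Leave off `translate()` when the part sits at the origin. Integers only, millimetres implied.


// slat z = rail_z + rail_h = 170 + 155 = 325
// slat gap = ⌊(1816 − 8·73) / 9⌋ = 136
translate([244, 200, 0]) cube([73, 73, 419]);
translate([244, 1579, 0]) cube([73, 73, 419]);
translate([2133, 200, 0]) cube([73, 73, 419]);
translate([2133, 1579, 0]) cube([73, 73, 419]);
translate([317, 200, 170]) cube([1816, 24, 155]);
translate([317, 1628, 170]) cube([1816, 24, 155]);
translate([244, 273, 170]) cube([24, 1306, 155]);
translate([2182, 273, 170]) cube([24, 1306, 155]);
translate([453, 200, 325]) cube([73, 1452, 22]);
translate([662, 200, 325]) cube([73, 1452, 22]);
translate([871, 200, 325]) cube([73, 1452, 22]);
translate([1080, 200, 325]) cube([73, 1452, 22]);
translate([1289, 200, 325]) cube([73, 1452, 22]);
translate([1498, 200, 325]) cube([73, 1452, 22]);
translate([1707, 200, 325]) cube([73, 1452, 22]);
translate([1916, 200, 325]) cube([73, 1452, 22]);


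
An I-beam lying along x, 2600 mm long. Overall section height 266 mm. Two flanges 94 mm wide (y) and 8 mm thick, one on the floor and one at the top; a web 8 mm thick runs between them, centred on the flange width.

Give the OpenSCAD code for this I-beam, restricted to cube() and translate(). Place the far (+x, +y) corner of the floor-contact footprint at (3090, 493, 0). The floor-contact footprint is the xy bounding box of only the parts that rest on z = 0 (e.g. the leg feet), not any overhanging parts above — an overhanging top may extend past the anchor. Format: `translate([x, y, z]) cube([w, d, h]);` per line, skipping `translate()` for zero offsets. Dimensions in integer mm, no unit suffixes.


translate([490, 399, 0]) cube([2600, 94, 8]);
translate([490, 442, 8]) cube([2600, 8, 250]);
translate([490, 399, 258]) cube([2600, 94, 8]);


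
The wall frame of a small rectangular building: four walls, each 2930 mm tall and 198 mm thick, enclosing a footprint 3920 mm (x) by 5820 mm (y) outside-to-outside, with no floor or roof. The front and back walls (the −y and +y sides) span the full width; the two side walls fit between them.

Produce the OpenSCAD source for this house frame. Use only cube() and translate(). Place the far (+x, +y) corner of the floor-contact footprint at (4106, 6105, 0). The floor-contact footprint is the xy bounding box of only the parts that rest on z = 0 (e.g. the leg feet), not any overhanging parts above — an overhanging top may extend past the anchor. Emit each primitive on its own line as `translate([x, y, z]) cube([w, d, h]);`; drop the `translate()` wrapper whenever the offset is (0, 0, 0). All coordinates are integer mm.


translate([186, 285, 0]) cube([3920, 198, 2930]);
translate([186, 5907, 0]) cube([3920, 198, 2930]);
translate([186, 483, 0]) cube([198, 5424, 2930]);
translate([3908, 483, 0]) cube([198, 5424, 2930]);


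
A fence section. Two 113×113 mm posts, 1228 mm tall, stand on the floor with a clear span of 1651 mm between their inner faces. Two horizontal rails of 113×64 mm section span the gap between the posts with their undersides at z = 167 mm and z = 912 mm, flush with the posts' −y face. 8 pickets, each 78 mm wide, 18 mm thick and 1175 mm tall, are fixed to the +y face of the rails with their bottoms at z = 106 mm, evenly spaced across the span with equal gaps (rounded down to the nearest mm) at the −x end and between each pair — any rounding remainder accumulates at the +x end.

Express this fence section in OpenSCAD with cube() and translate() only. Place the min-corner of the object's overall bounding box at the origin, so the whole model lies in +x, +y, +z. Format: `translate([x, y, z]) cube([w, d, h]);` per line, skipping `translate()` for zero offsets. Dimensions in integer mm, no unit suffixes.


cube([113, 113, 1228]);
translate([1764, 0, 0]) cube([113, 113, 1228]);
translate([113, 0, 167]) cube([1651, 113, 64]);
translate([113, 0, 912]) cube([1651, 113, 64]);
translate([227, 113, 106]) cube([78, 18, 1175]);
translate([419, 113, 106]) cube([78, 18, 1175]);
translate([611, 113, 106]) cube([78, 18, 1175]);
translate([803, 113, 106]) cube([78, 18, 1175]);
translate([995, 113, 106]) cube([78, 18, 1175]);
translate([1187, 113, 106]) cube([78, 18, 1175]);
translate([1379, 113, 106]) cube([78, 18, 1175]);
translate([1571, 113, 106]) cube([78, 18, 1175]);


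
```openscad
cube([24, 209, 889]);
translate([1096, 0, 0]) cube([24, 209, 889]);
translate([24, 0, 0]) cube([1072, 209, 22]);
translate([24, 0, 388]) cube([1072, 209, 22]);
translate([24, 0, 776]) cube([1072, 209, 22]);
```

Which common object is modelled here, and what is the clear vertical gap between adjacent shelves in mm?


A bookshelf. The clear shelf gap is 366 mm.

Two tall side panels with 3 horizontal boards between them — a bookshelf. The first two shelf undersides are at z = 0 and z = 388; with shelf thickness 22, the clear gap is 388 − 0 − 22 = 366 mm.


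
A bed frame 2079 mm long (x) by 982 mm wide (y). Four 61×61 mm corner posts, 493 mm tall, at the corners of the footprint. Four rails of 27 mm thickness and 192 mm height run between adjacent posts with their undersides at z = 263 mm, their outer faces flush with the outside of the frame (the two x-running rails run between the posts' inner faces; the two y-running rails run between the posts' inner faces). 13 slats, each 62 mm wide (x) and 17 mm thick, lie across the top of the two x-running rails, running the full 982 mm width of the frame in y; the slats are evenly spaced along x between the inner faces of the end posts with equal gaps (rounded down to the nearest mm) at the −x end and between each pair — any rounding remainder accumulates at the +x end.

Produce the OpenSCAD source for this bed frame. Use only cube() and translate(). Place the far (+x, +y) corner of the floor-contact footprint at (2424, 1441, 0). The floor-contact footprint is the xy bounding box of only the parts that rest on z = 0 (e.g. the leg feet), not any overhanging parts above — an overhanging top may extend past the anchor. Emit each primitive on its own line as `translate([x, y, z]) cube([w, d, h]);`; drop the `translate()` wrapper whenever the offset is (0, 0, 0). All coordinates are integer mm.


translate([345, 459, 0]) cube([61, 61, 493]);
translate([345, 1380, 0]) cube([61, 61, 493]);
translate([2363, 459, 0]) cube([61, 61, 493]);
translate([2363, 1380, 0]) cube([61, 61, 493]);
translate([406, 459, 263]) cube([1957, 27, 192]);
translate([406, 1414, 263]) cube([1957, 27, 192]);
translate([345, 520, 263]) cube([27, 860, 192]);
translate([2397, 520, 263]) cube([27, 860, 192]);
translate([488, 459, 455]) cube([62, 982, 17]);
translate([632, 459, 455]) cube([62, 982, 17]);
translate([776, 459, 455]) cube([62, 982, 17]);
translate([920, 459, 455]) cube([62, 982, 17]);
translate([1064, 459, 455]) cube([62, 982, 17]);
translate([1208, 459, 455]) cube([62, 982, 17]);
translate([1352, 459, 455]) cube([62, 982, 17]);
translate([1496, 459, 455]) cube([62, 982, 17]);
translate([1640, 459, 455]) cube([62, 982, 17]);
translate([1784, 459, 455]) cube([62, 982, 17]);
translate([1928, 459, 455]) cube([62, 982, 17]);
translate([2072, 459, 455]) cube([62, 982, 17]);
translate([2216, 459, 455]) cube([62, 982, 17]);


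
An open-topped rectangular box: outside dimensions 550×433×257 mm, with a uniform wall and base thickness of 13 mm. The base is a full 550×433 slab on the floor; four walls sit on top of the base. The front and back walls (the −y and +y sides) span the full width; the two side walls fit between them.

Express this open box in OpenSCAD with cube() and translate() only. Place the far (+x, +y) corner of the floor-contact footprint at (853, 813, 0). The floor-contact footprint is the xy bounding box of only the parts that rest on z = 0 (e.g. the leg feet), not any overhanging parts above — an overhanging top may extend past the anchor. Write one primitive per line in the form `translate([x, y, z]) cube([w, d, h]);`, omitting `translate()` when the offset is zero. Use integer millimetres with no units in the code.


translate([303, 380, 0]) cube([550, 433, 13]);
translate([303, 380, 13]) cube([550, 13, 244]);
translate([303, 800, 13]) cube([550, 13, 244]);
translate([303, 393, 13]) cube([13, 407, 244]);
translate([840, 393, 13]) cube([13, 407, 244]);


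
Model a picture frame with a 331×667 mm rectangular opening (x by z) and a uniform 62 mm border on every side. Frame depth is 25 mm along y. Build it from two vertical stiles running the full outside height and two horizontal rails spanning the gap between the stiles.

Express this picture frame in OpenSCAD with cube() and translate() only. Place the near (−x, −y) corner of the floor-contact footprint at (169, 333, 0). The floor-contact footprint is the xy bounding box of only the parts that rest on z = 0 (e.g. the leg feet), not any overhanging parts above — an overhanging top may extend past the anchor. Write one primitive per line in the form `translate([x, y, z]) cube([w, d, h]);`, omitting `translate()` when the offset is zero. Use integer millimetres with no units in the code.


translate([169, 333, 0]) cube([62, 25, 791]);
translate([562, 333, 0]) cube([62, 25, 791]);
translate([231, 333, 0]) cube([331, 25, 62]);
translate([231, 333, 729]) cube([331, 25, 62]);


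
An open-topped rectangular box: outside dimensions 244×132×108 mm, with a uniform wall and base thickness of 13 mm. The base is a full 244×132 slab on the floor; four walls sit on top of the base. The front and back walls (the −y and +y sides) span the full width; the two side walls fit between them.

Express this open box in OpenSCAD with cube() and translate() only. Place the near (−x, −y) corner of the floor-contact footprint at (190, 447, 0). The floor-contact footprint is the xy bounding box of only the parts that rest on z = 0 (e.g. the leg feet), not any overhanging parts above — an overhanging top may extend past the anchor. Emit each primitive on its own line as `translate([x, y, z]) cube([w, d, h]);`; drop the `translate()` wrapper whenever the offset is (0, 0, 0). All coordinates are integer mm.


translate([190, 447, 0]) cube([244, 132, 13]);
translate([190, 447, 13]) cube([244, 13, 95]);
translate([190, 566, 13]) cube([244, 13, 95]);
translate([190, 460, 13]) cube([13, 106, 95]);
translate([421, 460, 13]) cube([13, 106, 95]);


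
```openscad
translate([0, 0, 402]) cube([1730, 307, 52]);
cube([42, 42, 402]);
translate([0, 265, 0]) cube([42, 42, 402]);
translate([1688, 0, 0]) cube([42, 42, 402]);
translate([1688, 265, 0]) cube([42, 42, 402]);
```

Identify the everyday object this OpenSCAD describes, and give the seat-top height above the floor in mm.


A bench. The seat-top height is 454 mm.

A long slab on four corner posts — a bench. The slab sits at z = 402 with thickness 52, so the top is 402 + 52 = 454 mm.


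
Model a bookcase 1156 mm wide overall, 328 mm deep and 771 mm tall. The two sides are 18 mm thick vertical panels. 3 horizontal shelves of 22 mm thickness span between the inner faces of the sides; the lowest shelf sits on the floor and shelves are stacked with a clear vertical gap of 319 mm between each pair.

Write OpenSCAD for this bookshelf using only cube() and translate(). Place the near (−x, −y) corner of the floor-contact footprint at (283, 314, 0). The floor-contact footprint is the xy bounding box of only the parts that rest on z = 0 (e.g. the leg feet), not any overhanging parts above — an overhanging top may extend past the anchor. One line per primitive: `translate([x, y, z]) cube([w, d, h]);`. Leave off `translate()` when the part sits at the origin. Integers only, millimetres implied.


translate([283, 314, 0]) cube([18, 328, 771]);
translate([1421, 314, 0]) cube([18, 328, 771]);
translate([301, 314, 0]) cube([1120, 328, 22]);
translate([301, 314, 341]) cube([1120, 328, 22]);
translate([301, 314, 682]) cube([1120, 328, 22]);


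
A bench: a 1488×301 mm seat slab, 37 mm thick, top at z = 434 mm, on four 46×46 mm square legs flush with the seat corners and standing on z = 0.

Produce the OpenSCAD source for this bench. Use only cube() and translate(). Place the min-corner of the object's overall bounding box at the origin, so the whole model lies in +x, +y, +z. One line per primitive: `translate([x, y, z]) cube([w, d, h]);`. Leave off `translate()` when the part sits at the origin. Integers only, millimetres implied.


translate([0, 0, 397]) cube([1488, 301, 37]);
cube([46, 46, 397]);
translate([0, 255, 0]) cube([46, 46, 397]);
translate([1442, 0, 0]) cube([46, 46, 397]);
translate([1442, 255, 0]) cube([46, 46, 397]);


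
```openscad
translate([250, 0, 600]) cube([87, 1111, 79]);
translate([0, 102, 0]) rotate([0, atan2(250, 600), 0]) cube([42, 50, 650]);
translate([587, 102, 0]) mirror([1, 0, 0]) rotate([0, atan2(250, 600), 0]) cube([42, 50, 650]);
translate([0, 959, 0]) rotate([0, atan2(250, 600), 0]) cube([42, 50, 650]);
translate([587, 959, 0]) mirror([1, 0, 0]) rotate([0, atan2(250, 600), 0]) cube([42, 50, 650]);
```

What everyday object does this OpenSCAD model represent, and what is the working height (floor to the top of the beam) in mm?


A sawhorse. The overall height is 679 mm.

A beam across two mirrored pairs of raked legs — a sawhorse. The beam's underside is at z = 600 (matching the legs' vertical rise in atan2(250, 600)) and the beam is 79 mm tall, so its top is at 600 + 79 = 679 mm. The raked legs top out at the beam's underside, so that is the highest point.


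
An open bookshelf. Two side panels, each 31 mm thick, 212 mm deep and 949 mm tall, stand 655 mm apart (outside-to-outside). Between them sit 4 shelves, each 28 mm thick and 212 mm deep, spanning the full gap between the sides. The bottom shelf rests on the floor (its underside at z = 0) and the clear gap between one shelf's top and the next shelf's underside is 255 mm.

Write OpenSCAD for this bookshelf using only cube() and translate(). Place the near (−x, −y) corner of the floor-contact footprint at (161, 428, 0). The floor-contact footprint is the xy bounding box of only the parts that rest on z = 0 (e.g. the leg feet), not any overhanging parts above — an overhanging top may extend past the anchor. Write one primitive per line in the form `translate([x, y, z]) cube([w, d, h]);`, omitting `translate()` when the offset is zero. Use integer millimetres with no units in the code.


translate([161, 428, 0]) cube([31, 212, 949]);
translate([785, 428, 0]) cube([31, 212, 949]);
translate([192, 428, 0]) cube([593, 212, 28]);
translate([192, 428, 283]) cube([593, 212, 28]);
translate([192, 428, 566]) cube([593, 212, 28]);
translate([192, 428, 849]) cube([593, 212, 28]);


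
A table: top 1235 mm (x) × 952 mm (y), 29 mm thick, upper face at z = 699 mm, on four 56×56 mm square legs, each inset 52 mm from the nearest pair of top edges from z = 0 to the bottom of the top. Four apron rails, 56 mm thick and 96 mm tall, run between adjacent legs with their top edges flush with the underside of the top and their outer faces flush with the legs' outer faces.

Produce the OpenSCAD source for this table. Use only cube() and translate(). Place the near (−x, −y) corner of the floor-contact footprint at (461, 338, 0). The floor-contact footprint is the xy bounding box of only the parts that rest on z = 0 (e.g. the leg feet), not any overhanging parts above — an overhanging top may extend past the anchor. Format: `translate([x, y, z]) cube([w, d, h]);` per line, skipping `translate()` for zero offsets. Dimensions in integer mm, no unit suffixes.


translate([409, 286, 670]) cube([1235, 952, 29]);
translate([461, 338, 0]) cube([56, 56, 670]);
translate([1536, 338, 0]) cube([56, 56, 670]);
translate([461, 1130, 0]) cube([56, 56, 670]);
translate([1536, 1130, 0]) cube([56, 56, 670]);
translate([517, 338, 574]) cube([1019, 56, 96]);
translate([517, 1130, 574]) cube([1019, 56, 96]);
translate([461, 394, 574]) cube([56, 736, 96]);
translate([1536, 394, 574]) cube([56, 736, 96]);


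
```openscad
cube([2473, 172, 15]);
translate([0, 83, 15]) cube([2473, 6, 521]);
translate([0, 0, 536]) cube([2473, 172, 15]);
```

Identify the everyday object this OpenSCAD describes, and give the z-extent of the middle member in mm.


An I-beam. The web height is 521 mm.

Two wide flanges with a thin centred web — an I-beam. Overall 551 mm minus two 15 mm flanges gives a web of 551 − 2·15 = 521 mm.


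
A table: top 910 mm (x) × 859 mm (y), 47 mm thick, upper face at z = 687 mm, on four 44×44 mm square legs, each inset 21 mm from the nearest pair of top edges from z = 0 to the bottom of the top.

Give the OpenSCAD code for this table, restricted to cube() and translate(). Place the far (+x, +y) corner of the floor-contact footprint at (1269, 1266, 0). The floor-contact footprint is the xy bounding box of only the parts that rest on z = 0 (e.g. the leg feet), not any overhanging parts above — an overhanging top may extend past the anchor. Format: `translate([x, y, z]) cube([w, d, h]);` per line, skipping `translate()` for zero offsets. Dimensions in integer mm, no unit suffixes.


translate([380, 428, 640]) cube([910, 859, 47]);
translate([401, 449, 0]) cube([44, 44, 640]);
translate([1225, 449, 0]) cube([44, 44, 640]);
translate([401, 1222, 0]) cube([44, 44, 640]);
translate([1225, 1222, 0]) cube([44, 44, 640]);


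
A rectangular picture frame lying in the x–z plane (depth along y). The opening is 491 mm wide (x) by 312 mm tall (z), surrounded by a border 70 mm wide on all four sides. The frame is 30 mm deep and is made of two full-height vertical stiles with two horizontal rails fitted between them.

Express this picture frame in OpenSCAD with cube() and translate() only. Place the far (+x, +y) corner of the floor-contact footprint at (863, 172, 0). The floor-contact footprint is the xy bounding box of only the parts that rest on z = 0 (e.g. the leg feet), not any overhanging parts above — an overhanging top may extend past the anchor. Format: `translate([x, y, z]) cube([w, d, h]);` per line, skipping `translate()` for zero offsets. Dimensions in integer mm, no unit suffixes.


translate([232, 142, 0]) cube([70, 30, 452]);
translate([793, 142, 0]) cube([70, 30, 452]);
translate([302, 142, 0]) cube([491, 30, 70]);
translate([302, 142, 382]) cube([491, 30, 70]);


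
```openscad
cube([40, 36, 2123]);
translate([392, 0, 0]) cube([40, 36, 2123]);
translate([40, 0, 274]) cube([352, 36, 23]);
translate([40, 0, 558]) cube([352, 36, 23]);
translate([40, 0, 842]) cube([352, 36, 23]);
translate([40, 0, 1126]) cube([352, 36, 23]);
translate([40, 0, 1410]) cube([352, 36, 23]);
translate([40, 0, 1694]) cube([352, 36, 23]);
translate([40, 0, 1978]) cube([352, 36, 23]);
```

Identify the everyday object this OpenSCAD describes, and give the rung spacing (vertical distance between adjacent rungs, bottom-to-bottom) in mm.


A ladder. The rung spacing is 284 mm.

Two tall 40×36 posts with 7 short bars between them — a ladder. Adjacent rungs sit at z = 274 and z = 558, so the spacing is 558 − 274 = 284 mm.


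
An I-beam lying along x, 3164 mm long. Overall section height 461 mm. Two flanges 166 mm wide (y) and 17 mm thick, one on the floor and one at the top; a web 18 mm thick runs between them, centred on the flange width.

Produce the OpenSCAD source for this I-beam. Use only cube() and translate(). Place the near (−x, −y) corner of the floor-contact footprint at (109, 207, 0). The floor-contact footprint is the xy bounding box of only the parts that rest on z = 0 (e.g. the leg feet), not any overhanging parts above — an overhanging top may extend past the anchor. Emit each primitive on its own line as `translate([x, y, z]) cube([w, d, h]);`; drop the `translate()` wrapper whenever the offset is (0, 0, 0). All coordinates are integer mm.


translate([109, 207, 0]) cube([3164, 166, 17]);
translate([109, 281, 17]) cube([3164, 18, 427]);
translate([109, 207, 444]) cube([3164, 166, 17]);


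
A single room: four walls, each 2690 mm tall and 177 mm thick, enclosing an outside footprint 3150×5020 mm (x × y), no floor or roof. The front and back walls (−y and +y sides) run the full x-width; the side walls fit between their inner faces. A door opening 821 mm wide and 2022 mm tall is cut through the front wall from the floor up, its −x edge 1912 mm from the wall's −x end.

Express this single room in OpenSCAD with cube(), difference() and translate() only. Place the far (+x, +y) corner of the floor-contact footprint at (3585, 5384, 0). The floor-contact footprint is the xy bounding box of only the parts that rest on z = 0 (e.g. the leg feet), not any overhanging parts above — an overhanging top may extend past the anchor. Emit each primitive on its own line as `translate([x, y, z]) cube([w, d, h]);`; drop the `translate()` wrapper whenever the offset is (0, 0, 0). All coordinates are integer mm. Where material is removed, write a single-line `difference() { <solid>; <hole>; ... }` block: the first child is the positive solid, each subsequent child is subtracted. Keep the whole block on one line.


difference() { translate([435, 364, 0]) cube([3150, 177, 2690]); translate([2347, 364, 0]) cube([821, 177, 2022]); }
translate([435, 5207, 0]) cube([3150, 177, 2690]);
translate([435, 541, 0]) cube([177, 4666, 2690]);
translate([3408, 541, 0]) cube([177, 4666, 2690]);


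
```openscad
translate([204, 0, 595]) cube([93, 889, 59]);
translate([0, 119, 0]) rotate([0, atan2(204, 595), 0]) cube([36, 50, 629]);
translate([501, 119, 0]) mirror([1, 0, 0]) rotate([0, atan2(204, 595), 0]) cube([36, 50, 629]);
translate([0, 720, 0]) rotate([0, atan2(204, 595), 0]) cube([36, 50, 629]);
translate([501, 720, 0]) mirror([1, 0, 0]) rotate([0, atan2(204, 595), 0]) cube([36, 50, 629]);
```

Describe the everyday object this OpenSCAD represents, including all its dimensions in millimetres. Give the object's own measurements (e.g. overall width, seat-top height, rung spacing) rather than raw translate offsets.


A sawhorse. A 93×889×59 mm beam (x, y, z) sits on two A-frame leg pairs. Each pair is two raked legs of 36×50 mm section (50 mm along y) splaying symmetrically in x. Each leg rises 595 mm vertically over 204 mm of horizontal reach and is 629 mm long along its own axis. Every leg's outer bottom edge rests on the floor and its outer top edge meets a bottom edge of the beam — the left legs (tilting toward +x) meet the beam's −x bottom edge, the right legs (their mirror images, tilting toward −x) meet its +x bottom edge — so the leg tops tuck under the beam, the beam's underside is 595 mm above the floor, and the feet are 501 mm apart outside-to-outside with the beam centred between them. The two leg pairs are set in 119 mm from either end of the beam.


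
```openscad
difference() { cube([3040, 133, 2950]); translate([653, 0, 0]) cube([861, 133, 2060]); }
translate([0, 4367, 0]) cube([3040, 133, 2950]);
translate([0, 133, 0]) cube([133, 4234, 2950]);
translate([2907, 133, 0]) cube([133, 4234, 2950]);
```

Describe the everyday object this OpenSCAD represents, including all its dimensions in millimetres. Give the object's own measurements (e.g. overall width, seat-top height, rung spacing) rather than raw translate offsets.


A single room: four walls, each 2950 mm tall and 133 mm thick, enclosing an outside footprint 3040×4500 mm (x × y), no floor or roof. The front and back walls (−y and +y sides) run the full x-width; the side walls fit between their inner faces. A door opening 861 mm wide and 2060 mm tall is cut through the front wall from the floor up, its −x edge 653 mm from the wall's −x end.


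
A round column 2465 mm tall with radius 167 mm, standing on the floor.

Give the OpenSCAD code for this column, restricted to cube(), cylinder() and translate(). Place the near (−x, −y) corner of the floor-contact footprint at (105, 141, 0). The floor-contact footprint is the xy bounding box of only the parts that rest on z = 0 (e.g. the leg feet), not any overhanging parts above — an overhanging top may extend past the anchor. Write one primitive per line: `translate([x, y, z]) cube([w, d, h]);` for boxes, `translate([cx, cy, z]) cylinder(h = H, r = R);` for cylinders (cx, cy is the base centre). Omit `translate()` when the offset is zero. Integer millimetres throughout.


translate([272, 308, 0]) cylinder(h = 2465, r = 167);
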